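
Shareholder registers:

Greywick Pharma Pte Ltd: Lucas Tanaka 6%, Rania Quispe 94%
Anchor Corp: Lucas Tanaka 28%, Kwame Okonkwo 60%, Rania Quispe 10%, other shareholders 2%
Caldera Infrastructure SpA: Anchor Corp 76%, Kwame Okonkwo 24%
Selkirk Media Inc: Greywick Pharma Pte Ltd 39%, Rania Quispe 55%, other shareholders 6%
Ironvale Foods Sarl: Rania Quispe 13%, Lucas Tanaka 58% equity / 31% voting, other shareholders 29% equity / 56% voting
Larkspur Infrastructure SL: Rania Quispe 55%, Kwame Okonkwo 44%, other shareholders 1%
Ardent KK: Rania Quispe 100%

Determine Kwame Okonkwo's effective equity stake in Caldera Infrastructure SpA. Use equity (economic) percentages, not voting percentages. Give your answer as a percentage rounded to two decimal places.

Kwame reaches Caldera along 2 paths.
Via Anchor: 60% × 76% = 45.6%.
Direct stake: 24% = 24%.
Total: 45.6% + 24% = 69.6%.
Rounded: 69.60%.

69.60%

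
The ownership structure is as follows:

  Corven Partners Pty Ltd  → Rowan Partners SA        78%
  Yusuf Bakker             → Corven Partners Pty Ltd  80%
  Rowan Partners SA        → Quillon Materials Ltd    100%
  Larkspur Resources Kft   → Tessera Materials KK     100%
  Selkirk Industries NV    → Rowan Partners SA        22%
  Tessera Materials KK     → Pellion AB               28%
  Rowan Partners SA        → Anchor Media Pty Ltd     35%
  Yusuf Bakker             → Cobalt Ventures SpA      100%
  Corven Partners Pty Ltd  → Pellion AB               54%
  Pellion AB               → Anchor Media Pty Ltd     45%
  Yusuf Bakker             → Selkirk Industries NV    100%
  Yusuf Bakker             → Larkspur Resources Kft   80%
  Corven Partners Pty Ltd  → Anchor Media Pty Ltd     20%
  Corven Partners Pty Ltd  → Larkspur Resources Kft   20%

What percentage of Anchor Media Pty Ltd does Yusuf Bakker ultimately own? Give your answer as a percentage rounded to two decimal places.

77.08%

Yusuf reaches Anchor along 6 paths.
Via Corven → Rowan: 80% × 78% × 35% = 21.84%.
Via Selkirk → Rowan: 100% × 22% × 35% = 7.7%.
Via Corven → Larkspur → Tessera → Pellion: 80% × 20% × 100% × 28% × 45% = 2.016%.
Via Larkspur → Tessera → Pellion: 80% × 100% × 28% × 45% = 10.08%.
Via Corven → Pellion: 80% × 54% × 45% = 19.44%.
Via Corven: 80% × 20% = 16%.
Total: 21.84% + 7.7% + 2.016% + 10.08% + 19.44% + 16% = 77.076%.
Rounded: 77.08%.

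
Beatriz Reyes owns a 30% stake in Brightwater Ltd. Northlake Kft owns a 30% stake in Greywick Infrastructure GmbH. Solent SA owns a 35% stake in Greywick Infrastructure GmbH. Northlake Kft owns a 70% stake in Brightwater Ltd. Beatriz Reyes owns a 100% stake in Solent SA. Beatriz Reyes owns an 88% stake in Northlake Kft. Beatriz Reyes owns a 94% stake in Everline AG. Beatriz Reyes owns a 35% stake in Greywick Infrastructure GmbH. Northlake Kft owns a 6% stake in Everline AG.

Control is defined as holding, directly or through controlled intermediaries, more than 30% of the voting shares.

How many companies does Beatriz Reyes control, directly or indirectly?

Beatriz holds 88% of Northlake, so Beatriz controls Northlake.
Beatriz holds 100% of Solent, so Beatriz controls Solent.
Solent and Northlake and Beatriz together hold 35% + 30% + 35% = 100% of Greywick, so Beatriz controls Greywick.
Northlake and Beatriz together hold 70% + 30% = 100% of Brightwater, so Beatriz controls Brightwater.
Beatriz and Northlake together hold 94% + 6% = 100% of Everline, so Beatriz controls Everline.
Beatriz controls 5 companies.

5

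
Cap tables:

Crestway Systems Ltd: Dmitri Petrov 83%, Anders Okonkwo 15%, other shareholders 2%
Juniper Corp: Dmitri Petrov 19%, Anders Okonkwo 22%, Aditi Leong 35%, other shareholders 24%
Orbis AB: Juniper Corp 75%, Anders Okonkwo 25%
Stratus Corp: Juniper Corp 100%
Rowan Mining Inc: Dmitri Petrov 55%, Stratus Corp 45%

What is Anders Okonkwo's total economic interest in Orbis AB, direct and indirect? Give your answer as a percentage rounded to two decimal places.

41.50%

Anders reaches Orbis along 2 paths.
Via Juniper: 22% × 75% = 16.5%.
Direct stake: 25% = 25%.
Total: 16.5% + 25% = 41.5%.
Rounded: 41.50%.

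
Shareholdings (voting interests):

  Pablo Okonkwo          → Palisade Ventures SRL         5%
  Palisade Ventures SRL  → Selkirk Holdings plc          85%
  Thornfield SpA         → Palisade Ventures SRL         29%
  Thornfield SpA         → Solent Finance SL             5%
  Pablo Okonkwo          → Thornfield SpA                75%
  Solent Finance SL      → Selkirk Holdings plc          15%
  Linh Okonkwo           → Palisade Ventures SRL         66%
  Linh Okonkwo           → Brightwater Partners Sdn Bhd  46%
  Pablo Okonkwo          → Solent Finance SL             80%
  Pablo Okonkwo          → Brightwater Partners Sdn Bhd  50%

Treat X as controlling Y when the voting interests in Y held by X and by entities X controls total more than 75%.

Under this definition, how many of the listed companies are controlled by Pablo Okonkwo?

Pablo holds 80% of Solent, so Pablo controls Solent.
No other company's threshold is met.
Pablo controls 1 company.

1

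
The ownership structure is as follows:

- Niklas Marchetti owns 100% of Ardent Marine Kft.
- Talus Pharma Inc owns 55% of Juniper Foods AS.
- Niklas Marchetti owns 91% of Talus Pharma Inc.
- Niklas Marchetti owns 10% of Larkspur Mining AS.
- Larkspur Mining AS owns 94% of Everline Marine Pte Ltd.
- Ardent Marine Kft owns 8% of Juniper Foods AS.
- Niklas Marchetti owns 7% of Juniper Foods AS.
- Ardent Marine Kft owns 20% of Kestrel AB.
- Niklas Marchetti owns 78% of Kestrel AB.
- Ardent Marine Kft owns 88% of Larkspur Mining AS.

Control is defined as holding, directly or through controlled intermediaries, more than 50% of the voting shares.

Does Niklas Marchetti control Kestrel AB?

Niklas holds 100% of Ardent, so Niklas controls Ardent.
Niklas and Ardent together hold 78% + 20% = 98% of Kestrel, so Niklas controls Kestrel.

Yes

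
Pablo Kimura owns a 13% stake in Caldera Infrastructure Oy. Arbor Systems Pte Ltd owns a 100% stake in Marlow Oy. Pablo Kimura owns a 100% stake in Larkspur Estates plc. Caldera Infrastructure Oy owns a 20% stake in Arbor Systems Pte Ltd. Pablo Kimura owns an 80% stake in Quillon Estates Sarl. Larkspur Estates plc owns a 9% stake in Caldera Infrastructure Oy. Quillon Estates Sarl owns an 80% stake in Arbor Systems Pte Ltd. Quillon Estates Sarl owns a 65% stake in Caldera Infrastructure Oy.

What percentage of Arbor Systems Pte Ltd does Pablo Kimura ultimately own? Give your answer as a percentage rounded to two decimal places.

78.80%

Pablo reaches Arbor along 4 paths.
Via Quillon: 80% × 80% = 64%.
Via Larkspur → Caldera: 100% × 9% × 20% = 1.8%.
Via Quillon → Caldera: 80% × 65% × 20% = 10.4%.
Via Caldera: 13% × 20% = 2.6%.
Total: 64% + 1.8% + 10.4% + 2.6% = 78.8%.
Rounded: 78.80%.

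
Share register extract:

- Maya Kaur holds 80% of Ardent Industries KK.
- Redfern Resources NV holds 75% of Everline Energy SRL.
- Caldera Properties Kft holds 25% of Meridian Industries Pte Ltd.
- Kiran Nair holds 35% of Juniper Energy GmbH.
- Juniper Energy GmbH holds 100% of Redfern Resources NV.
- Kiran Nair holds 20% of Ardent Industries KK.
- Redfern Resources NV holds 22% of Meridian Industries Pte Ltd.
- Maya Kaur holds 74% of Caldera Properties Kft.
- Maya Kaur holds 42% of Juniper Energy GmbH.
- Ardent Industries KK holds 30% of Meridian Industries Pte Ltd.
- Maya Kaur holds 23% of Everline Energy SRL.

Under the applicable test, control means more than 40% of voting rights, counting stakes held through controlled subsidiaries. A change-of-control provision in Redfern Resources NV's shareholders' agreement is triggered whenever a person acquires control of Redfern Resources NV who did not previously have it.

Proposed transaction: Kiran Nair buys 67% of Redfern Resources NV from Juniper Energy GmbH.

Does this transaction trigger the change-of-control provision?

The purchase adds only to Kiran's holdings (Juniper's stake shrinks), so Kiran is the only person who could newly come to control Redfern.
Kiran's largest direct stake is 35% in Juniper, which does not meet the threshold, so Kiran controls no company.
Neither Kiran nor any entity Kiran controls holds any voting interest in Redfern.
So before the transaction, Kiran does not control Redfern.
After the purchase, Kiran holds 67% of Redfern directly, and Juniper's stake falls to 33%.
Kiran holds 67% of Redfern, so Kiran controls Redfern.
Kiran did not control Redfern before and does after, so the clause is triggered.

Yes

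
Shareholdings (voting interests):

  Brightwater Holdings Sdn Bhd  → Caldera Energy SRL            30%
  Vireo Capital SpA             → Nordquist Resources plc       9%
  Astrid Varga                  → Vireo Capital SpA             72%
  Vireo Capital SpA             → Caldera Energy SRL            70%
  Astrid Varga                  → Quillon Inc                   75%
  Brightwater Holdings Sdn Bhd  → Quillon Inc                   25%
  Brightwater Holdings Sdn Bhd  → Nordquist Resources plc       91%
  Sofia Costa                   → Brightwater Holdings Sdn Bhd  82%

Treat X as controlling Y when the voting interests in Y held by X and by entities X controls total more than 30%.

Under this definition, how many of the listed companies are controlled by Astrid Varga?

3

Astrid holds 72% of Vireo, so Astrid controls Vireo.
Vireo holds 70% of Caldera, so Astrid controls Caldera.
Astrid holds 75% of Quillon, so Astrid controls Quillon.
No other company's threshold is met.
Astrid controls 3 companies.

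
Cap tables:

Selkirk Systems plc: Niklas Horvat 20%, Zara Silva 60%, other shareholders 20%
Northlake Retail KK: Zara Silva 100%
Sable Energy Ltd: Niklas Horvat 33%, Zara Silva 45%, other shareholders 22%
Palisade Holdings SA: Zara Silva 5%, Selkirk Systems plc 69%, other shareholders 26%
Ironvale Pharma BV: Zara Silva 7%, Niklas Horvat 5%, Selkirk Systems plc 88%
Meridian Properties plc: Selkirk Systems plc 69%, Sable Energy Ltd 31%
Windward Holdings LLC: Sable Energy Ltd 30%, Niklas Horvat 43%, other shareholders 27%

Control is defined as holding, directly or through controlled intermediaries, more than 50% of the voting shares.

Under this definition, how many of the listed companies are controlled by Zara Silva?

5

Zara holds 60% of Selkirk, so Zara controls Selkirk.
Zara holds 100% of Northlake, so Zara controls Northlake.
Zara and Selkirk together hold 5% + 69% = 74% of Palisade, so Zara controls Palisade.
Zara and Selkirk together hold 7% + 88% = 95% of Ironvale, so Zara controls Ironvale.
Selkirk holds 69% of Meridian, so Zara controls Meridian.
No other company's threshold is met.
Zara controls 5 companies.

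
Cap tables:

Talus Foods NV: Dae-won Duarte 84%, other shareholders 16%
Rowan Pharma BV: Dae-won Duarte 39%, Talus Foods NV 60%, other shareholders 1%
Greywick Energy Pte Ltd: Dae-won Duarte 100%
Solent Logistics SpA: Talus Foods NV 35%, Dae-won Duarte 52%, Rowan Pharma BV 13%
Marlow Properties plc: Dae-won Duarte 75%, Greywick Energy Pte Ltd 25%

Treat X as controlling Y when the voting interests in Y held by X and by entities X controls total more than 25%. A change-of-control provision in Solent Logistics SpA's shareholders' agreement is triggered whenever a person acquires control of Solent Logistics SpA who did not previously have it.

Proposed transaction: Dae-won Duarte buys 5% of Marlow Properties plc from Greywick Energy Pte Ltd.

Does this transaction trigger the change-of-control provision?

No

The purchase adds only to Dae-won's holdings (Greywick's stake shrinks), so Dae-won is the only person who could newly come to control Solent.
Dae-won holds 84% of Talus, so Dae-won controls Talus.
Dae-won and Talus together hold 39% + 60% = 99% of Rowan, so Dae-won controls Rowan.
Talus and Dae-won and Rowan together hold 35% + 52% + 13% = 100% of Solent, so Dae-won controls Solent.
So Dae-won already controls Solent before the transaction.
After the purchase, Dae-won's direct stake in Marlow rises to 75% + 5% = 80%, and Greywick's stake falls to 20%.
Dae-won controlled Solent already, so this is not a new person acquiring control; every other person's position is unchanged or reduced.
No new person acquires control, so the clause is not triggered.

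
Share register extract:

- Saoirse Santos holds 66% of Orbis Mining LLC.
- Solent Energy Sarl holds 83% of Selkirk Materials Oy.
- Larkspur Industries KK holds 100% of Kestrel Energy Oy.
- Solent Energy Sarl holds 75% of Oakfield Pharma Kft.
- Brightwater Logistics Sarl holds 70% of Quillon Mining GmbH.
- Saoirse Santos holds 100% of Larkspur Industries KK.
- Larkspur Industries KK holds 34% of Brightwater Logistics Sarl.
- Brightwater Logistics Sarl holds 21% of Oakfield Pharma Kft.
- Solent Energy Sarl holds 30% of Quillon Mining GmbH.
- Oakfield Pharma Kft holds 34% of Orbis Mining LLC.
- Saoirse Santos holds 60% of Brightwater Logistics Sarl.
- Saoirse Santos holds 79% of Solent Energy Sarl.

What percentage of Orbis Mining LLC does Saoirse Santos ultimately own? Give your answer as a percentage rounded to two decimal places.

Saoirse reaches Orbis along 4 paths.
Direct stake: 66% = 66%.
Via Larkspur → Brightwater → Oakfield: 100% × 34% × 21% × 34% = 2.4276%.
Via Brightwater → Oakfield: 60% × 21% × 34% = 4.284%.
Via Solent → Oakfield: 79% × 75% × 34% = 20.145%.
Total: 66% + 2.4276% + 4.284% + 20.145% = 92.8566%.
Rounded: 92.86%.

92.86%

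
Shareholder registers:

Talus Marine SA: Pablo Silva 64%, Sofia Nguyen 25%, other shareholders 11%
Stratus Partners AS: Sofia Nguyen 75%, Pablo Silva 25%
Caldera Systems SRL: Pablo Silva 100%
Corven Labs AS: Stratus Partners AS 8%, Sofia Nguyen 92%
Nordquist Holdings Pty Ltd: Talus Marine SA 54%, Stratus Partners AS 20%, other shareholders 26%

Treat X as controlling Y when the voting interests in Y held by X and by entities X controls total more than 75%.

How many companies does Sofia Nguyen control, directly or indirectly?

1

Sofia holds 92% of Corven, so Sofia controls Corven.
No other company's threshold is met.
Sofia controls 1 company.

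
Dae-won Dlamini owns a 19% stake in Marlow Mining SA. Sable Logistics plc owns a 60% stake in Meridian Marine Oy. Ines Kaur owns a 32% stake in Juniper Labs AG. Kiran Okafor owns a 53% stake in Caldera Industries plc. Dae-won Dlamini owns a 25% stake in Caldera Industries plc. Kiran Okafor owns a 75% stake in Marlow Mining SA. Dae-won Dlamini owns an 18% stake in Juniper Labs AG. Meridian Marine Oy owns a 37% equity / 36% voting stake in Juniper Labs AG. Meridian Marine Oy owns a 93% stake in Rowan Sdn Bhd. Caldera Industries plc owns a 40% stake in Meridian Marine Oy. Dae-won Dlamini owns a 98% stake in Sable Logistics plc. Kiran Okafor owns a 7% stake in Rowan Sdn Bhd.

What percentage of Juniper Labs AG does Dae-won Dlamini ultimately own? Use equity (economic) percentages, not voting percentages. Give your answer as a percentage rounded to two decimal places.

43.46%

Dae-won reaches Juniper along 3 paths.
Direct stake: 18% = 18%.
Via Caldera → Meridian: 25% × 40% × 37% = 3.7%.
Via Sable → Meridian: 98% × 60% × 37% = 21.756%.
Total: 18% + 3.7% + 21.756% = 43.456%.
Rounded: 43.46%.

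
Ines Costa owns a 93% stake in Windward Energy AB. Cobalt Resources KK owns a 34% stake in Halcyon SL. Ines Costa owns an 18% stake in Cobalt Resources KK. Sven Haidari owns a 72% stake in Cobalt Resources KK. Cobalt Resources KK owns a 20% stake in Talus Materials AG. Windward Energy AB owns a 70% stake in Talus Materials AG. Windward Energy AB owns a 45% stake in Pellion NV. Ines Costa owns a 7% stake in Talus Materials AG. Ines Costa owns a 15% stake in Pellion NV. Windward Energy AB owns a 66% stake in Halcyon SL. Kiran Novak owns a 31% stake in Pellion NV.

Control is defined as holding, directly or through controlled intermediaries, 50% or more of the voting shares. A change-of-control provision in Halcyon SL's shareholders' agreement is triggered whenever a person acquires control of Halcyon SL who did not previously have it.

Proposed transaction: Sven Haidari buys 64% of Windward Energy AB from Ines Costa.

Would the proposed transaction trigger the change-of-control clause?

Yes

The purchase adds only to Sven's holdings (Ines's stake shrinks), so Sven is the only person who could newly come to control Halcyon.
Sven holds 72% of Cobalt, so Sven controls Cobalt.
In Halcyon, Sven's side holds only 34%, not ≥ 50%.
So before the transaction, Sven does not control Halcyon.
After the purchase, Sven holds 64% of Windward directly, and Ines's stake falls to 29%.
Sven holds 64% of Windward, so Sven controls Windward.
Cobalt and Windward together hold 34% + 66% = 100% of Halcyon, so Sven controls Halcyon.
Sven did not control Halcyon before and does after, so the clause is triggered.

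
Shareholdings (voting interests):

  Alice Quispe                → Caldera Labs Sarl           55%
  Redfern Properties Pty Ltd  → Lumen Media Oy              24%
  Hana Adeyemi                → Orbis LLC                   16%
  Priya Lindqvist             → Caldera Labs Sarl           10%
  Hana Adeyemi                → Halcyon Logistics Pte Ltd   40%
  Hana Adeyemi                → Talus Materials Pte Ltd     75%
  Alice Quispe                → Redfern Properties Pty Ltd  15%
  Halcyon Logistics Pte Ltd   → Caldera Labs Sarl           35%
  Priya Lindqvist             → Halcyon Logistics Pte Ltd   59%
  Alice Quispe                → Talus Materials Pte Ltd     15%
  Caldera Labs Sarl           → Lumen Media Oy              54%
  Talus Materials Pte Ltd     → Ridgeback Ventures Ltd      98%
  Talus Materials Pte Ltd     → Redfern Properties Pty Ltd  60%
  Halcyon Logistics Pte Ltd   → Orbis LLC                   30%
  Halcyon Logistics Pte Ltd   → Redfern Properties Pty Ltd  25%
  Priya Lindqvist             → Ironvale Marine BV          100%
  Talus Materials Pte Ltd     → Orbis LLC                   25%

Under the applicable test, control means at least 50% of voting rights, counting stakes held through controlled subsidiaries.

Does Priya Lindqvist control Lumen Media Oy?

Priya holds 59% of Halcyon, so Priya controls Halcyon.
Priya holds 100% of Ironvale, so Priya controls Ironvale.
Neither Priya nor any entity Priya controls holds any voting interest in Lumen.
So Priya does not control Lumen.

No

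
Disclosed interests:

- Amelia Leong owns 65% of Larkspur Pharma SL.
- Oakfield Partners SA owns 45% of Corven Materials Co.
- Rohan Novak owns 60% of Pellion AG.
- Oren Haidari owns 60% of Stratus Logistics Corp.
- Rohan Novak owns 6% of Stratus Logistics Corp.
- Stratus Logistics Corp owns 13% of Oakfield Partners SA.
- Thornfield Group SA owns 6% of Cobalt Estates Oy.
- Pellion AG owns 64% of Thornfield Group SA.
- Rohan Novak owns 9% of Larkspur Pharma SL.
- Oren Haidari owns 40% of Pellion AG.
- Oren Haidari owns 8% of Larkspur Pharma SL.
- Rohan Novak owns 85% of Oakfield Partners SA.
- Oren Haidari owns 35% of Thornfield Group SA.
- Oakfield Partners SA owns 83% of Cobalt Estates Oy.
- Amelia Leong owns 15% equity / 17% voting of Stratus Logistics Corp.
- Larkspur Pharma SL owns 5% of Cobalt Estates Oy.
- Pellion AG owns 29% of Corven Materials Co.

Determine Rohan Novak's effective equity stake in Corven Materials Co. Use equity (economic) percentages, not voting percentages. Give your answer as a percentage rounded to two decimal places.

Rohan reaches Corven along 3 paths.
Via Stratus → Oakfield: 6% × 13% × 45% = 0.351%.
Via Oakfield: 85% × 45% = 38.25%.
Via Pellion: 60% × 29% = 17.4%.
Total: 0.351% + 38.25% + 17.4% = 56.001%.
Rounded: 56.00%.

56.00%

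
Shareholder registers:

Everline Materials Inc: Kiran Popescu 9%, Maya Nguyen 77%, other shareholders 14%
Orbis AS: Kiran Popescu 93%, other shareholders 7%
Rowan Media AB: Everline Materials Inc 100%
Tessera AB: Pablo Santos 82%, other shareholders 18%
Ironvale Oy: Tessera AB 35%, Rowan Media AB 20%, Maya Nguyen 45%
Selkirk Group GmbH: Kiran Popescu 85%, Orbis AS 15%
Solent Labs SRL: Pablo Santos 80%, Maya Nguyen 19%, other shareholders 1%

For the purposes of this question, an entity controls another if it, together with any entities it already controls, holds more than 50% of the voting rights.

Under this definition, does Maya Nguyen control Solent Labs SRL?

Maya holds 77% of Everline, so Maya controls Everline.
Everline holds 100% of Rowan, so Maya controls Rowan.
Rowan and Maya together hold 20% + 45% = 65% of Ironvale, so Maya controls Ironvale.
In Solent, Maya's side holds only 19%, not > 50%.
So Maya does not control Solent.

No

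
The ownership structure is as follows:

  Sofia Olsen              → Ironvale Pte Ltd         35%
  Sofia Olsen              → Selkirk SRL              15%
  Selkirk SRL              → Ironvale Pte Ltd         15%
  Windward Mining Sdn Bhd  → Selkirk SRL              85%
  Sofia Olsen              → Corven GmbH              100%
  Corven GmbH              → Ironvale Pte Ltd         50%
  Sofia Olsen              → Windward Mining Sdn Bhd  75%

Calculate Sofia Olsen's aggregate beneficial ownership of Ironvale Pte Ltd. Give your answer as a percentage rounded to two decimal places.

Sofia reaches Ironvale along 4 paths.
Direct stake: 35% = 35%.
Via Selkirk: 15% × 15% = 2.25%.
Via Windward → Selkirk: 75% × 85% × 15% = 9.5625%.
Via Corven: 100% × 50% = 50%.
Total: 35% + 2.25% + 9.5625% + 50% = 96.8125%.
Rounded: 96.81%.

96.81%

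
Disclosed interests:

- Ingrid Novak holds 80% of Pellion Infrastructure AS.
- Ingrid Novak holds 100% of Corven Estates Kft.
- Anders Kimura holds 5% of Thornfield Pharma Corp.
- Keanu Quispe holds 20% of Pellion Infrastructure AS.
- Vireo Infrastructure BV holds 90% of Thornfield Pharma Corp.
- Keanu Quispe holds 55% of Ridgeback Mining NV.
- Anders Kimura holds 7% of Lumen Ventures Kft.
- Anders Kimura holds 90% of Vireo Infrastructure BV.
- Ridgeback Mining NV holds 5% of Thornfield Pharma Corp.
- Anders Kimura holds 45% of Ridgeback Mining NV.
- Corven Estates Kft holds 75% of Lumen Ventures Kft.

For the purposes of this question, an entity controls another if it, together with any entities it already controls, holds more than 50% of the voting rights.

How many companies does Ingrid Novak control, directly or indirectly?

Ingrid holds 100% of Corven, so Ingrid controls Corven.
Corven holds 75% of Lumen, so Ingrid controls Lumen.
Ingrid holds 80% of Pellion, so Ingrid controls Pellion.
No other company's threshold is met.
Ingrid controls 3 companies.

3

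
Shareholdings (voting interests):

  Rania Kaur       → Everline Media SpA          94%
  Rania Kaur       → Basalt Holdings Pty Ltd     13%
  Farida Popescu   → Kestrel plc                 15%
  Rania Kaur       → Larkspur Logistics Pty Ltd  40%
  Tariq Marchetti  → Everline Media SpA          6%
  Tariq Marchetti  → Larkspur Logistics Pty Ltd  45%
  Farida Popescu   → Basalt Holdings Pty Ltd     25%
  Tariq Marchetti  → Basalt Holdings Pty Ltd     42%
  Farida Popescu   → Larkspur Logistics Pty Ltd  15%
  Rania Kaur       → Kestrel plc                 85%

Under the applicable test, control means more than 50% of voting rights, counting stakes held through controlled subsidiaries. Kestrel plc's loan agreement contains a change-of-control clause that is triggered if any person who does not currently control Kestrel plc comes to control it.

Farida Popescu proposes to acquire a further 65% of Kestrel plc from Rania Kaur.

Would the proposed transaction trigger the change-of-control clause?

Yes

The purchase adds only to Farida's holdings (Rania's stake shrinks), so Farida is the only person who could newly come to control Kestrel.
Farida's largest direct stake is 25% in Basalt, which does not meet the threshold, so Farida controls no company.
In Kestrel, Farida's side holds only 15%, not > 50%.
So before the transaction, Farida does not control Kestrel.
After the purchase, Farida's direct stake in Kestrel rises to 15% + 65% = 80%, and Rania's stake falls to 20%.
Farida holds 80% of Kestrel, so Farida controls Kestrel.
Farida did not control Kestrel before and does after, so the clause is triggered.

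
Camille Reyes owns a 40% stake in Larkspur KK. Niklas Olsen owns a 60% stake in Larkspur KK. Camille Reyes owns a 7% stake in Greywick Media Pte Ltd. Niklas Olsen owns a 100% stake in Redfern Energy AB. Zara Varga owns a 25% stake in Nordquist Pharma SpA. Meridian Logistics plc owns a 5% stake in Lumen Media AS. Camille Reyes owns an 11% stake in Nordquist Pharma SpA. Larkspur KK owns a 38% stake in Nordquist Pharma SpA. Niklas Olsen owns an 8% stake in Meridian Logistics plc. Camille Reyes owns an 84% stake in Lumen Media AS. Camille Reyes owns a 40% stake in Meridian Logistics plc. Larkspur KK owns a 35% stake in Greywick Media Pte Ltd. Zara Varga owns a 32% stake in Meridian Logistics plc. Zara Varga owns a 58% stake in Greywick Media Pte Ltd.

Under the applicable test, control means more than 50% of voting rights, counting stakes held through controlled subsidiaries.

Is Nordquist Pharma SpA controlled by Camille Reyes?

No

Camille holds 84% of Lumen, so Camille controls Lumen.
In Nordquist, Camille's side holds only 11%, not > 50%.
So Camille does not control Nordquist.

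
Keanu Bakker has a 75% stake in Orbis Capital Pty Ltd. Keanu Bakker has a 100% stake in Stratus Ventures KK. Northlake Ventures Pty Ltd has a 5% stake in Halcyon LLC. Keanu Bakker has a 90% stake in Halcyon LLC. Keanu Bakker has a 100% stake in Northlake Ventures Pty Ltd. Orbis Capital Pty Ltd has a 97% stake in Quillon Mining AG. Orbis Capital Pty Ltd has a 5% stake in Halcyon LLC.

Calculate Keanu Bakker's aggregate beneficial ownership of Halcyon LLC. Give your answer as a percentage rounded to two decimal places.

98.75%

Keanu reaches Halcyon along 3 paths.
Via Orbis: 75% × 5% = 3.75%.
Direct stake: 90% = 90%.
Via Northlake: 100% × 5% = 5%.
Total: 3.75% + 90% + 5% = 98.75%.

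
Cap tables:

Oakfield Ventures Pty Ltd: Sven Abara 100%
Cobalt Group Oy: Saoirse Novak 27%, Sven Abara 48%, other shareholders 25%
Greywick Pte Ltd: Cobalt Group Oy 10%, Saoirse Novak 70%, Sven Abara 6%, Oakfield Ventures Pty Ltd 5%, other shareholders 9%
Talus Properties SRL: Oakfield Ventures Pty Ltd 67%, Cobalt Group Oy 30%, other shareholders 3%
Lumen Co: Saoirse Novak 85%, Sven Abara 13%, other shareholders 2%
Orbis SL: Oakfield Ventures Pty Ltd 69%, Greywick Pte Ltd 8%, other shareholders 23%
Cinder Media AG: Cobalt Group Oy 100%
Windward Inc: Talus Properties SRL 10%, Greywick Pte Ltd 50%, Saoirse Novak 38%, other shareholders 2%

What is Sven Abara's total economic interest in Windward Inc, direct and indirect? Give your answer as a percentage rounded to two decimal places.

Sven reaches Windward along 5 paths.
Via Oakfield → Talus: 100% × 67% × 10% = 6.7%.
Via Cobalt → Talus: 48% × 30% × 10% = 1.44%.
Via Cobalt → Greywick: 48% × 10% × 50% = 2.4%.
Via Greywick: 6% × 50% = 3%.
Via Oakfield → Greywick: 100% × 5% × 50% = 2.5%.
Total: 6.7% + 1.44% + 2.4% + 3% + 2.5% = 16.04%.

16.04%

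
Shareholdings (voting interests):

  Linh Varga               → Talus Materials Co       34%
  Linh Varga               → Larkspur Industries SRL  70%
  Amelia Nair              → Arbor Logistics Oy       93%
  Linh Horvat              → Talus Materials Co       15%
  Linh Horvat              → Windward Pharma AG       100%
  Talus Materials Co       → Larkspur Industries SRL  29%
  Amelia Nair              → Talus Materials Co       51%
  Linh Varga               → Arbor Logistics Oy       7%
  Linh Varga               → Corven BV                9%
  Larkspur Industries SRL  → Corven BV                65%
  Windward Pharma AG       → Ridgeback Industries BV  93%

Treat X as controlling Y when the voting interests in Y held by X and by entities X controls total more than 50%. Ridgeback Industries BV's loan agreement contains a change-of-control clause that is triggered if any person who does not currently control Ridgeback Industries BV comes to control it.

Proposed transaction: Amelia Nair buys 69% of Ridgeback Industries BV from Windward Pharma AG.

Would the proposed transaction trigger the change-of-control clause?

Yes

The purchase adds only to Amelia's holdings (Windward's stake shrinks), so Amelia is the only person who could newly come to control Ridgeback.
Amelia holds 51% of Talus, so Amelia controls Talus.
Amelia holds 93% of Arbor, so Amelia controls Arbor.
Neither Amelia nor any entity Amelia controls holds any voting interest in Ridgeback.
So before the transaction, Amelia does not control Ridgeback.
After the purchase, Amelia holds 69% of Ridgeback directly, and Windward's stake falls to 24%.
Amelia holds 69% of Ridgeback, so Amelia controls Ridgeback.
Amelia did not control Ridgeback before and does after, so the clause is triggered.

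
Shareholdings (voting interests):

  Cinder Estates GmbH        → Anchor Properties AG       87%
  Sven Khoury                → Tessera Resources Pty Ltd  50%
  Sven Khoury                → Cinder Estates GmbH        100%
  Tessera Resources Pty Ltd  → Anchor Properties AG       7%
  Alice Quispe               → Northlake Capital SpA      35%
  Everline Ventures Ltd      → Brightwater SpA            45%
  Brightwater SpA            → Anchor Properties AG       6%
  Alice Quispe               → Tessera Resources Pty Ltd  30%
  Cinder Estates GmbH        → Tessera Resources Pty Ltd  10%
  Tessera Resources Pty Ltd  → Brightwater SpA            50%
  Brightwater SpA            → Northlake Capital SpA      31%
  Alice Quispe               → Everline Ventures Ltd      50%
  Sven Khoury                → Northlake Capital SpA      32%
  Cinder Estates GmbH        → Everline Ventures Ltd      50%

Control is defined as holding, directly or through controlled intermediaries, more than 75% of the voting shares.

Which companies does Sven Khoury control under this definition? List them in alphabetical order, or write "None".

Sven holds 100% of Cinder, so Sven controls Cinder.
Cinder holds 87% of Anchor, so Sven controls Anchor.
No other company's threshold is met.

Anchor Properties AG, Cinder Estates GmbH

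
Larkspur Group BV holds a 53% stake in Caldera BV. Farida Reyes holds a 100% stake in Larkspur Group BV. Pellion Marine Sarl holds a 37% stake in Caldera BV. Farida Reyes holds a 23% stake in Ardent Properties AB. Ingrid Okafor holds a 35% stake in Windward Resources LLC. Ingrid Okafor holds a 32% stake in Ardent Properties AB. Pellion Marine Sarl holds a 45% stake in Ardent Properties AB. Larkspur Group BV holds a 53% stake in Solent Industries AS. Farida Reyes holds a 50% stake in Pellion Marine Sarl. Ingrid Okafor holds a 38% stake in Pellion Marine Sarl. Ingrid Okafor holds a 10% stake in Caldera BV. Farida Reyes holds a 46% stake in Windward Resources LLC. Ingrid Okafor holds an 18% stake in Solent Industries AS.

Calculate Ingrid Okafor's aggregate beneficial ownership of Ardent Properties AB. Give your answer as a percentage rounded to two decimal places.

49.10%

Ingrid reaches Ardent along 2 paths.
Direct stake: 32% = 32%.
Via Pellion: 38% × 45% = 17.1%.
Total: 32% + 17.1% = 49.1%.
Rounded: 49.10%.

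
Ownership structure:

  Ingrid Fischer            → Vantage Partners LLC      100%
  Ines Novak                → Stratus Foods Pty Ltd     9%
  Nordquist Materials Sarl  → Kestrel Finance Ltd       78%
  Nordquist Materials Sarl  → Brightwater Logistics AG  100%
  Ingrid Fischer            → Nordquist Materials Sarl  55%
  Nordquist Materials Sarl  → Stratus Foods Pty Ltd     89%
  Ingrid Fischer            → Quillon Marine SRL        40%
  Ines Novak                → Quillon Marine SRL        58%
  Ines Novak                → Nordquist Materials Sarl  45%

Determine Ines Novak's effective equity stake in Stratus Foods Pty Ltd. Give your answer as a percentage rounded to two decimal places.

Ines reaches Stratus along 2 paths.
Direct stake: 9% = 9%.
Via Nordquist: 45% × 89% = 40.05%.
Total: 9% + 40.05% = 49.05%.

49.05%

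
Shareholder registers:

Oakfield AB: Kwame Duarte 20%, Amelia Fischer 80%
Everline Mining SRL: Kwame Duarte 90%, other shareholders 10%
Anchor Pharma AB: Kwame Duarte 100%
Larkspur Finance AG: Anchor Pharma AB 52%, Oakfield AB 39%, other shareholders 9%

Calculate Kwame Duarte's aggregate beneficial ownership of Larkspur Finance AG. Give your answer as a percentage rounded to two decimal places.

59.80%

Kwame reaches Larkspur along 2 paths.
Via Anchor: 100% × 52% = 52%.
Via Oakfield: 20% × 39% = 7.8%.
Total: 52% + 7.8% = 59.8%.
Rounded: 59.80%.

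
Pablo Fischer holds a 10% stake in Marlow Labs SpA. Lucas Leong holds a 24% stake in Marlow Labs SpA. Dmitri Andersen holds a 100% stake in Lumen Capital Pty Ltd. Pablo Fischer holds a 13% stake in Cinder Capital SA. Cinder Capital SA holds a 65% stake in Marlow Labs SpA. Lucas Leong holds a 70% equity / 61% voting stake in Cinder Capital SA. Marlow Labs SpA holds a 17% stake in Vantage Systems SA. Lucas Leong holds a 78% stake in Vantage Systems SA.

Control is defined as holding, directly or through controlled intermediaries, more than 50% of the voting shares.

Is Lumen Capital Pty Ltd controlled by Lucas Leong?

Lucas holds 61% of Cinder, so Lucas controls Cinder.
Cinder and Lucas together hold 65% + 24% = 89% of Marlow, so Lucas controls Marlow.
Lucas and Marlow together hold 78% + 17% = 95% of Vantage, so Lucas controls Vantage.
Neither Lucas nor any entity Lucas controls holds any voting interest in Lumen.
So Lucas does not control Lumen.

No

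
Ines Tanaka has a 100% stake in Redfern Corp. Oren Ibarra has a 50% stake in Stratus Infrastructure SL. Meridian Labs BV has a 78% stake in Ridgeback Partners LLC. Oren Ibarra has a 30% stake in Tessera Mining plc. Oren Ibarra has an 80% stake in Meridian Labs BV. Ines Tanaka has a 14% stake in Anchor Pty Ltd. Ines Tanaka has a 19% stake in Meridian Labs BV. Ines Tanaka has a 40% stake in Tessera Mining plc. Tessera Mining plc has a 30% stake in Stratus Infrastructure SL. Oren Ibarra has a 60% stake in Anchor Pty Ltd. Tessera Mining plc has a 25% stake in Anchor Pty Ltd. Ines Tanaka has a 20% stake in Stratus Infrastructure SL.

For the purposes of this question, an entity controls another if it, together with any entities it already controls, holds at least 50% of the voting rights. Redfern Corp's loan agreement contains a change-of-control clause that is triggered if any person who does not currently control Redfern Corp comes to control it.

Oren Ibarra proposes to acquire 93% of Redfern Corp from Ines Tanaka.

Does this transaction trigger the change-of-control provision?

The purchase adds only to Oren's holdings (Ines's stake shrinks), so Oren is the only person who could newly come to control Redfern.
Oren holds 80% of Meridian, so Oren controls Meridian.
Oren holds 50% of Stratus, so Oren controls Stratus.
Oren holds 60% of Anchor, so Oren controls Anchor.
Meridian holds 78% of Ridgeback, so Oren controls Ridgeback.
Neither Oren nor any entity Oren controls holds any voting interest in Redfern.
So before the transaction, Oren does not control Redfern.
After the purchase, Oren holds 93% of Redfern directly, and Ines's stake falls to 7%.
Oren holds 93% of Redfern, so Oren controls Redfern.
Oren did not control Redfern before and does after, so the clause is triggered.

Yes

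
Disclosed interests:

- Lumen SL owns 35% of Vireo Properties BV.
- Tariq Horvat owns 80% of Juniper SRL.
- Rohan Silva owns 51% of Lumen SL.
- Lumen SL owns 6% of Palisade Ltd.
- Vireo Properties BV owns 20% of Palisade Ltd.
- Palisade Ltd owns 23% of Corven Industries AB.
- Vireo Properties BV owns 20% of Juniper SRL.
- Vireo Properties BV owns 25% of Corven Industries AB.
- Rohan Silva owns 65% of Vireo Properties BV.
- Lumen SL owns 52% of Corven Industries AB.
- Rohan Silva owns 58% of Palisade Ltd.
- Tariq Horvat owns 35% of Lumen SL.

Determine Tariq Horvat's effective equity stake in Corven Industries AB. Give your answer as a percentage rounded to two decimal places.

Tariq reaches Corven along 4 paths.
Via Lumen → Vireo: 35% × 35% × 25% = 3.0625%.
Via Lumen → Vireo → Palisade: 35% × 35% × 20% × 23% = 0.5635%.
Via Lumen → Palisade: 35% × 6% × 23% = 0.483%.
Via Lumen: 35% × 52% = 18.2%.
Total: 3.0625% + 0.5635% + 0.483% + 18.2% = 22.309%.
Rounded: 22.31%.

22.31%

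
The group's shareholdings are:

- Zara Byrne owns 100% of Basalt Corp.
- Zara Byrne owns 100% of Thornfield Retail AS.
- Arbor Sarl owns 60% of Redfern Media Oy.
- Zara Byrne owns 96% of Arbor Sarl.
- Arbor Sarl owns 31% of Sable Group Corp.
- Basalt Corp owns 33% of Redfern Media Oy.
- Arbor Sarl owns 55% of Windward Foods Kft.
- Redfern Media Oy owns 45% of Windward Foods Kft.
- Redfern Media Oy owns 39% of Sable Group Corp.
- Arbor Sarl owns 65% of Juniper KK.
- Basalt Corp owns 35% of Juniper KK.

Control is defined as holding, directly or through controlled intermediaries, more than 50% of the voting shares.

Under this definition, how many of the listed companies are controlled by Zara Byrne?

Zara holds 96% of Arbor, so Zara controls Arbor.
Zara holds 100% of Basalt, so Zara controls Basalt.
Arbor and Basalt together hold 60% + 33% = 93% of Redfern, so Zara controls Redfern.
Arbor and Redfern together hold 55% + 45% = 100% of Windward, so Zara controls Windward.
Zara holds 100% of Thornfield, so Zara controls Thornfield.
Redfern and Arbor together hold 39% + 31% = 70% of Sable, so Zara controls Sable.
Arbor and Basalt together hold 65% + 35% = 100% of Juniper, so Zara controls Juniper.
Zara controls 7 companies.

7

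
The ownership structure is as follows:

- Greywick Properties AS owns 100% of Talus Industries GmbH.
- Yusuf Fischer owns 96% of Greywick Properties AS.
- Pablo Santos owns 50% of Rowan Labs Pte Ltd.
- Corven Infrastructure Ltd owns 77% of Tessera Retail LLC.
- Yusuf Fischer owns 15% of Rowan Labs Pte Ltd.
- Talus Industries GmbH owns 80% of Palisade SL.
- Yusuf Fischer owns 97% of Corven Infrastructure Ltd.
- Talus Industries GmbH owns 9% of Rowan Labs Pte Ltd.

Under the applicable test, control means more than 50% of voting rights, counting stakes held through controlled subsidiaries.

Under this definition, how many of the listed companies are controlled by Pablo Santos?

0

Pablo's largest direct stake is 50% in Rowan, which does not meet the threshold.
Pablo controls 0 companies.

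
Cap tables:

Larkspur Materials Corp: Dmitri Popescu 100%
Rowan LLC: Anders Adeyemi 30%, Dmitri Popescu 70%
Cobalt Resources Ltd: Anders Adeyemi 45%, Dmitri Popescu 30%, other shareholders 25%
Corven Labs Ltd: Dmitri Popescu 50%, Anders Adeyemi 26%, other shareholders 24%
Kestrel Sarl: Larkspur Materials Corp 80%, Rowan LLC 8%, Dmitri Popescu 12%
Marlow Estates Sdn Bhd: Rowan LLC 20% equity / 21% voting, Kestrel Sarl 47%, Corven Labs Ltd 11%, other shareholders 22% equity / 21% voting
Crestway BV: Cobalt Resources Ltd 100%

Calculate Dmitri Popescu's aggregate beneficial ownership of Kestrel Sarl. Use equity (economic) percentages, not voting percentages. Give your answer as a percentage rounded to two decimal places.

97.60%

Dmitri reaches Kestrel along 3 paths.
Via Larkspur: 100% × 80% = 80%.
Via Rowan: 70% × 8% = 5.6%.
Direct stake: 12% = 12%.
Total: 80% + 5.6% + 12% = 97.6%.
Rounded: 97.60%.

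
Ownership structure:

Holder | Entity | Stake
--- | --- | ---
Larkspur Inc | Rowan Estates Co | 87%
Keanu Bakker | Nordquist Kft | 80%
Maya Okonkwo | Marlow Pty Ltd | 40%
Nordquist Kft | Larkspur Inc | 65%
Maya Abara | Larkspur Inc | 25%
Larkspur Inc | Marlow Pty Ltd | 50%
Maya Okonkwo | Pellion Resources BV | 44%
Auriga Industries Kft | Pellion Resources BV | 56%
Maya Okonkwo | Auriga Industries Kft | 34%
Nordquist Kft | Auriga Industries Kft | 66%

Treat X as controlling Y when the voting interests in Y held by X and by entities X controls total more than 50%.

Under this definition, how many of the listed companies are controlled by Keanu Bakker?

5

Keanu holds 80% of Nordquist, so Keanu controls Nordquist.
Nordquist holds 65% of Larkspur, so Keanu controls Larkspur.
Nordquist holds 66% of Auriga, so Keanu controls Auriga.
Larkspur holds 87% of Rowan, so Keanu controls Rowan.
Auriga holds 56% of Pellion, so Keanu controls Pellion.
No other company's threshold is met.
Keanu controls 5 companies.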